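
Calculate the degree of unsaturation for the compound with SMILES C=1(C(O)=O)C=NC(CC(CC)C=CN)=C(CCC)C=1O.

Molecular formula from the SMILES: C15H22N2O3.
DoU = (2C + 2 + N − H − X)/2 = (2·15 + 2 + 2 − 22 − 0)/2 = 12/2 = 6.
(Structurally: 1 ring(s) + 5 π bond(s) = 6.)

6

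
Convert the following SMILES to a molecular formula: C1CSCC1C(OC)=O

Heavy atoms from the SMILES: 6 C, 2 O, 1 S.
Implicit hydrogens by atom environment:
  3 × C: 2 H each → 6
  2 × O: no H
  1 × C: 3 H
  1 × C: 1 H
  1 × C: no H
  1 × S: no H
  Total hydrogens = 10.
Molecular formula: C6H10O2S

C6H10O2S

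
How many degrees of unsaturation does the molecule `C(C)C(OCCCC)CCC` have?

Molecular formula from the SMILES: C10H22O.
DoU = (2C + 2 + N − H − X)/2 = (2·10 + 2 + 0 − 22 − 0)/2 = 0/2 = 0.
(Structurally: 0 ring(s) + 0 π bond(s) = 0.)

0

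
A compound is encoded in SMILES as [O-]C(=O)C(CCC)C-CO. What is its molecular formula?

Heavy atoms from the SMILES: 7 C, 3 O.
Implicit hydrogens by atom environment:
  4 × C: 2 H each → 8
  1 × C: 3 H
  1 × C: 1 H
  1 × C: no H
  1 × O: 1 H
  1 × O: no H
  1 × O (charge -1): no H
  Total hydrogens = 13.
Net charge -1.
Molecular formula: C7H13O3-

C7H13O3-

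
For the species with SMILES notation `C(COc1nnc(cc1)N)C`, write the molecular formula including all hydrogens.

Heavy atoms from the SMILES: 7 C, 3 N, 1 O.
Implicit hydrogens by atom environment:
  2 × C: 2 H each → 4
  2 × C (aromatic): 1 H each → 2
  2 × C (aromatic): no H
  2 × N (aromatic): no H
  1 × C: 3 H
  1 × N: 2 H
  1 × O: no H
  Total hydrogens = 11.
Molecular formula: C7H11N3O

C7H11N3O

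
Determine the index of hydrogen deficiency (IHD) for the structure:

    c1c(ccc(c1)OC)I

Molecular formula from the SMILES: C7H7IO.
DoU = (2C + 2 + N − H − X)/2 = (2·7 + 2 + 0 − 7 − 1)/2 = 8/2 = 4.
(Structurally: 1 ring(s) + 3 π bond(s) = 4.)

4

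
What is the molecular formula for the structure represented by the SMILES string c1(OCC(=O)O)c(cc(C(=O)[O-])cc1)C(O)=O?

C10H7O7-

Heavy atoms from the SMILES: 10 C, 7 O.
Implicit hydrogens by atom environment:
  4 × O: no H
  3 × C (aromatic): 1 H each → 3
  3 × C (aromatic): no H
  3 × C: no H
  2 × O: 1 H each → 2
  1 × C: 2 H
  1 × O (charge -1): no H
  Total hydrogens = 7.
Net charge -1.
Molecular formula: C10H7O7-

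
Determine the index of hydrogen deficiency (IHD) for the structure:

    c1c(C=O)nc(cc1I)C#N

Molecular formula from the SMILES: C7H3IN2O.
DoU = (2C + 2 + N − H − X)/2 = (2·7 + 2 + 2 − 3 − 1)/2 = 14/2 = 7.
(Structurally: 1 ring(s) + 6 π bond(s) = 7.)

7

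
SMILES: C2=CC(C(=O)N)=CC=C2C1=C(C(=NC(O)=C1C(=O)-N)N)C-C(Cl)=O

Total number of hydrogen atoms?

Hydrogens are implicit in SMILES; fill each atom to its normal valence:
  7 × C (aromatic): no H
  4 × C (aromatic): 1 H each → 4
  3 × C: no H
  3 × N: 2 H each → 6
  3 × O: no H
  1 × C: 2 H
  1 × Cl: no H
  1 × N (aromatic): no H
  1 × O: 1 H
  Total hydrogens = 13.

13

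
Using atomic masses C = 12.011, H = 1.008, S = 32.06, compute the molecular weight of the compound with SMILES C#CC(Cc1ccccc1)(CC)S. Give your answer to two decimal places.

190.30

Molecular formula: C12H14S.
M = 12×12.011 + 14×1.008 + 1×32.06 = 190.30 g/mol.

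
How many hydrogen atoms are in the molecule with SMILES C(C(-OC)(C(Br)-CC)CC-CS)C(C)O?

Hydrogens are implicit in SMILES; fill each atom to its normal valence:
  5 × C: 2 H each → 10
  3 × C: 3 H each → 9
  2 × C: 1 H each → 2
  1 × Br: no H
  1 × C: no H
  1 × O: 1 H
  1 × O: no H
  1 × S: 1 H
  Total hydrogens = 23.

23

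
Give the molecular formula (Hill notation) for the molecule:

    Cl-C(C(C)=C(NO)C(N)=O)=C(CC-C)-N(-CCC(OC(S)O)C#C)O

C15H24ClN3O5S

Heavy atoms from the SMILES: 15 C, 1 Cl, 3 N, 5 O, 1 S.
Implicit hydrogens by atom environment:
  6 × C: no H
  4 × C: 2 H each → 8
  3 × C: 1 H each → 3
  3 × O: 1 H each → 3
  2 × C: 3 H each → 6
  2 × O: no H
  1 × Cl: no H
  1 × N: 2 H
  1 × N: 1 H
  1 × N: no H
  1 × S: 1 H
  Total hydrogens = 24.
Molecular formula: C15H24ClN3O5S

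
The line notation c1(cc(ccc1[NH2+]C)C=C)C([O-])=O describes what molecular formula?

C10H11NO2

Heavy atoms from the SMILES: 10 C, 1 N, 2 O.
Implicit hydrogens by atom environment:
  3 × C (aromatic): 1 H each → 3
  3 × C (aromatic): no H
  1 × C: 3 H
  1 × C: 2 H
  1 × C: 1 H
  1 × C: no H
  1 × N (charge +1): 2 H
  1 × O: no H
  1 × O (charge -1): no H
  Total hydrogens = 11.
Molecular formula: C10H11NO2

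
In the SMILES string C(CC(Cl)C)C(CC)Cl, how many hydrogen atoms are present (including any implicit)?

Hydrogens are implicit in SMILES; fill each atom to its normal valence:
  3 × C: 2 H each → 6
  2 × C: 3 H each → 6
  2 × C: 1 H each → 2
  2 × Cl: no H
  Total hydrogens = 14.

14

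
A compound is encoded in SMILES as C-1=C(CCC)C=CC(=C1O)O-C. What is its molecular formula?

Heavy atoms from the SMILES: 10 C, 2 O.
Implicit hydrogens by atom environment:
  3 × C (aromatic): 1 H each → 3
  3 × C (aromatic): no H
  2 × C: 3 H each → 6
  2 × C: 2 H each → 4
  1 × O: 1 H
  1 × O: no H
  Total hydrogens = 14.
Molecular formula: C10H14O2

C10H14O2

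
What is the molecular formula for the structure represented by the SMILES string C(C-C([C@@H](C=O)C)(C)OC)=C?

Heavy atoms from the SMILES: 9 C, 2 O.
Implicit hydrogens by atom environment:
  3 × C: 3 H each → 9
  3 × C: 1 H each → 3
  2 × C: 2 H each → 4
  2 × O: no H
  1 × C: no H
  Total hydrogens = 16.
Molecular formula: C9H16O2

C9H16O2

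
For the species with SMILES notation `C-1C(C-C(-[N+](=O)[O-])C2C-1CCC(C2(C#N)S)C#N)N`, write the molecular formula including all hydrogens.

C12H16N4O2S

Heavy atoms from the SMILES: 12 C, 4 N, 2 O, 1 S.
Implicit hydrogens by atom environment:
  5 × C: 1 H each → 5
  4 × C: 2 H each → 8
  3 × C: no H
  2 × N: no H
  1 × N: 2 H
  1 × N (charge +1): no H
  1 × O: no H
  1 × O (charge -1): no H
  1 × S: 1 H
  Total hydrogens = 16.
Molecular formula: C12H16N4O2S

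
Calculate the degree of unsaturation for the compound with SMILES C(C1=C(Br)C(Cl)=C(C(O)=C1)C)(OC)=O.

Molecular formula from the SMILES: C9H8BrClO3.
DoU = (2C + 2 + N − H − X)/2 = (2·9 + 2 + 0 − 8 − 2)/2 = 10/2 = 5.
(Structurally: 1 ring(s) + 4 π bond(s) = 5.)

5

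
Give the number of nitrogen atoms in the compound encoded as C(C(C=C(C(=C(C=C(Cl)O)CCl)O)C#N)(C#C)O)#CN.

2

The symbol for nitrogen appears 2 times in the SMILES.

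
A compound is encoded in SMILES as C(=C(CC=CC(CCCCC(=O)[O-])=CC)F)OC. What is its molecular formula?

C14H20FO3-

Heavy atoms from the SMILES: 14 C, 1 F, 3 O.
Implicit hydrogens by atom environment:
  5 × C: 2 H each → 10
  4 × C: 1 H each → 4
  3 × C: no H
  2 × C: 3 H each → 6
  2 × O: no H
  1 × F: no H
  1 × O (charge -1): no H
  Total hydrogens = 20.
Net charge -1.
Molecular formula: C14H20FO3-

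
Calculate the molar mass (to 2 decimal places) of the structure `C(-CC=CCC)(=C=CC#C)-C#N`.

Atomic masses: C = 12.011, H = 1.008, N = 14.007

157.22

Molecular formula: C11H11N.
M = 11×12.011 + 11×1.008 + 1×14.007 = 157.22 g/mol.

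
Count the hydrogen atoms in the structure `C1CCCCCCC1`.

16

Hydrogens are implicit in SMILES; fill each atom to its normal valence:
  8 × C: 2 H each → 16
  Total hydrogens = 16.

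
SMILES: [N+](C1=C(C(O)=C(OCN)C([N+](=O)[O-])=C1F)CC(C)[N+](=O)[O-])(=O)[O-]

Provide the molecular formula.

Heavy atoms from the SMILES: 10 C, 1 F, 4 N, 8 O.
Implicit hydrogens by atom environment:
  6 × C (aromatic): no H
  4 × O: no H
  3 × N (charge +1): no H
  3 × O (charge -1): no H
  2 × C: 2 H each → 4
  1 × C: 3 H
  1 × C: 1 H
  1 × F: no H
  1 × N: 2 H
  1 × O: 1 H
  Total hydrogens = 11.
Molecular formula: C10H11FN4O8

C10H11FN4O8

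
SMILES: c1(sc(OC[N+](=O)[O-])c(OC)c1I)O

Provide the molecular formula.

C6H6INO5S

Heavy atoms from the SMILES: 6 C, 1 I, 1 N, 5 O, 1 S.
Implicit hydrogens by atom environment:
  4 × C (aromatic): no H
  3 × O: no H
  1 × C: 3 H
  1 × C: 2 H
  1 × I: no H
  1 × N (charge +1): no H
  1 × O: 1 H
  1 × O (charge -1): no H
  1 × S (aromatic): no H
  Total hydrogens = 6.
Molecular formula: C6H6INO5S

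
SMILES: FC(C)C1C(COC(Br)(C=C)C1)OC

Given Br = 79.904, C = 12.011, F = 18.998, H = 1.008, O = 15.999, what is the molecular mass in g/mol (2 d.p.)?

Molecular formula: C10H16BrFO2.
M = 1×79.904 + 10×12.011 + 1×18.998 + 16×1.008 + 2×15.999 = 267.14 g/mol.

267.14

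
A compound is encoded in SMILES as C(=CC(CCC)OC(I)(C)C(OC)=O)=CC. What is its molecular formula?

C12H19IO3

Heavy atoms from the SMILES: 12 C, 1 I, 3 O.
Implicit hydrogens by atom environment:
  4 × C: 3 H each → 12
  3 × C: 1 H each → 3
  3 × C: no H
  3 × O: no H
  2 × C: 2 H each → 4
  1 × I: no H
  Total hydrogens = 19.
Molecular formula: C12H19IO3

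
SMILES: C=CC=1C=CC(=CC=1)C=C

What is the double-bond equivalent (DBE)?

6

Molecular formula from the SMILES: C10H10.
DoU = (2C + 2 + N − H − X)/2 = (2·10 + 2 + 0 − 10 − 0)/2 = 12/2 = 6.
(Structurally: 1 ring(s) + 5 π bond(s) = 6.)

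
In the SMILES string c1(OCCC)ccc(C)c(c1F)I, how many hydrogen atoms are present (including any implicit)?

12

Hydrogens are implicit in SMILES; fill each atom to its normal valence:
  4 × C (aromatic): no H
  2 × C: 3 H each → 6
  2 × C: 2 H each → 4
  2 × C (aromatic): 1 H each → 2
  1 × F: no H
  1 × I: no H
  1 × O: no H
  Total hydrogens = 12.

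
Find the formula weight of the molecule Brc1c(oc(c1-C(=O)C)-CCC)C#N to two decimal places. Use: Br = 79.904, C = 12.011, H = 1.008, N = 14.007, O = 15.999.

Molecular formula: C10H10BrNO2.
M = 1×79.904 + 10×12.011 + 10×1.008 + 1×14.007 + 2×15.999 = 256.10 g/mol.

256.10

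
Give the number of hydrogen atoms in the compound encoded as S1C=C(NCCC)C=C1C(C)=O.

13

Hydrogens are implicit in SMILES; fill each atom to its normal valence:
  2 × C: 3 H each → 6
  2 × C: 2 H each → 4
  2 × C (aromatic): 1 H each → 2
  2 × C (aromatic): no H
  1 × C: no H
  1 × N: 1 H
  1 × O: no H
  1 × S (aromatic): no H
  Total hydrogens = 13.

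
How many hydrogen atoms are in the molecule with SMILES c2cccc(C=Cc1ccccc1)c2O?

Hydrogens are implicit in SMILES; fill each atom to its normal valence:
  9 × C (aromatic): 1 H each → 9
  3 × C (aromatic): no H
  2 × C: 1 H each → 2
  1 × O: 1 H
  Total hydrogens = 12.

12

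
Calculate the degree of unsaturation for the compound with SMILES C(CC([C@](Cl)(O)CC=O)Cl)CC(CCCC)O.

1

Molecular formula from the SMILES: C12H22Cl2O3.
DoU = (2C + 2 + N − H − X)/2 = (2·12 + 2 + 0 − 22 − 2)/2 = 2/2 = 1.
(Structurally: 0 ring(s) + 1 π bond(s) = 1.)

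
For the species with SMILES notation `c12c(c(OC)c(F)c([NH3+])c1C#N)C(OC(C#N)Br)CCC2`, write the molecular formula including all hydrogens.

C14H14BrFN3O2+

Heavy atoms from the SMILES: 1 Br, 14 C, 1 F, 3 N, 2 O.
Implicit hydrogens by atom environment:
  6 × C (aromatic): no H
  3 × C: 2 H each → 6
  2 × C: 1 H each → 2
  2 × C: no H
  2 × N: no H
  2 × O: no H
  1 × Br: no H
  1 × C: 3 H
  1 × F: no H
  1 × N (charge +1): 3 H
  Total hydrogens = 14.
Net charge +1.
Molecular formula: C14H14BrFN3O2+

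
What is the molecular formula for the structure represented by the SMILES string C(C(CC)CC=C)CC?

C9H18

Heavy atoms from the SMILES: 9 C.
Implicit hydrogens by atom environment:
  5 × C: 2 H each → 10
  2 × C: 3 H each → 6
  2 × C: 1 H each → 2
  Total hydrogens = 18.
Molecular formula: C9H18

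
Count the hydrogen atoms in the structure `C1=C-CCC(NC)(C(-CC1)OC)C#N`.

Hydrogens are implicit in SMILES; fill each atom to its normal valence:
  4 × C: 2 H each → 8
  3 × C: 1 H each → 3
  2 × C: 3 H each → 6
  2 × C: no H
  1 × N: 1 H
  1 × N: no H
  1 × O: no H
  Total hydrogens = 18.

18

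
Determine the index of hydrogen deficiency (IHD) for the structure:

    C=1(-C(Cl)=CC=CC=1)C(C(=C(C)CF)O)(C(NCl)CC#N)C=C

Molecular formula from the SMILES: C16H17Cl2FN2O.
DoU = (2C + 2 + N − H − X)/2 = (2·16 + 2 + 2 − 17 − 3)/2 = 16/2 = 8.
(Structurally: 1 ring(s) + 7 π bond(s) = 8.)

8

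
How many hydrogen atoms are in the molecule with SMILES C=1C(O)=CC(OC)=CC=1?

Hydrogens are implicit in SMILES; fill each atom to its normal valence:
  4 × C (aromatic): 1 H each → 4
  2 × C (aromatic): no H
  1 × C: 3 H
  1 × O: 1 H
  1 × O: no H
  Total hydrogens = 8.

8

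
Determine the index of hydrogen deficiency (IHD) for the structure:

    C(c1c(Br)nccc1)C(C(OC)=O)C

5

Molecular formula from the SMILES: C10H12BrNO2.
DoU = (2C + 2 + N − H − X)/2 = (2·10 + 2 + 1 − 12 − 1)/2 = 10/2 = 5.
(Structurally: 1 ring(s) + 4 π bond(s) = 5.)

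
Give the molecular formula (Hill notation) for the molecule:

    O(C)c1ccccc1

Heavy atoms from the SMILES: 7 C, 1 O.
Implicit hydrogens by atom environment:
  5 × C (aromatic): 1 H each → 5
  1 × C: 3 H
  1 × C (aromatic): no H
  1 × O: no H
  Total hydrogens = 8.
Molecular formula: C7H8O

C7H8O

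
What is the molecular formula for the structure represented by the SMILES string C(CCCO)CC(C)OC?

C8H18O2

Heavy atoms from the SMILES: 8 C, 2 O.
Implicit hydrogens by atom environment:
  5 × C: 2 H each → 10
  2 × C: 3 H each → 6
  1 × C: 1 H
  1 × O: 1 H
  1 × O: no H
  Total hydrogens = 18.
Molecular formula: C8H18O2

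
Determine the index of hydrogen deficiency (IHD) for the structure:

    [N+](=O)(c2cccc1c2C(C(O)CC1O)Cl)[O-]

Molecular formula from the SMILES: C10H10ClNO4.
DoU = (2C + 2 + N − H − X)/2 = (2·10 + 2 + 1 − 10 − 1)/2 = 12/2 = 6.
(Structurally: 2 ring(s) + 4 π bond(s) = 6.)

6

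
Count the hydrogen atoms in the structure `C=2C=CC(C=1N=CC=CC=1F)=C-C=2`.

Hydrogens are implicit in SMILES; fill each atom to its normal valence:
  8 × C (aromatic): 1 H each → 8
  3 × C (aromatic): no H
  1 × F: no H
  1 × N (aromatic): no H
  Total hydrogens = 8.

8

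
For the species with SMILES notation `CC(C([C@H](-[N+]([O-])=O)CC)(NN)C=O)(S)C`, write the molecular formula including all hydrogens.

Heavy atoms from the SMILES: 8 C, 3 N, 3 O, 1 S.
Implicit hydrogens by atom environment:
  3 × C: 3 H each → 9
  2 × C: 1 H each → 2
  2 × C: no H
  2 × O: no H
  1 × C: 2 H
  1 × N: 2 H
  1 × N: 1 H
  1 × N (charge +1): no H
  1 × O (charge -1): no H
  1 × S: 1 H
  Total hydrogens = 17.
Molecular formula: C8H17N3O3S

C8H17N3O3S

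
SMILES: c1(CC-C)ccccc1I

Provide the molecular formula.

Heavy atoms from the SMILES: 9 C, 1 I.
Implicit hydrogens by atom environment:
  4 × C (aromatic): 1 H each → 4
  2 × C: 2 H each → 4
  2 × C (aromatic): no H
  1 × C: 3 H
  1 × I: no H
  Total hydrogens = 11.
Molecular formula: C9H11I

C9H11I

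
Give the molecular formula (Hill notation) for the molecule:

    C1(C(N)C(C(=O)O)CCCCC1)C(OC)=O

Heavy atoms from the SMILES: 11 C, 1 N, 4 O.
Implicit hydrogens by atom environment:
  5 × C: 2 H each → 10
  3 × C: 1 H each → 3
  3 × O: no H
  2 × C: no H
  1 × C: 3 H
  1 × N: 2 H
  1 × O: 1 H
  Total hydrogens = 19.
Molecular formula: C11H19NO4

C11H19NO4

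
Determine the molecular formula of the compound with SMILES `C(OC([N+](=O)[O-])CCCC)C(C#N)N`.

Heavy atoms from the SMILES: 8 C, 3 N, 3 O.
Implicit hydrogens by atom environment:
  4 × C: 2 H each → 8
  2 × C: 1 H each → 2
  2 × O: no H
  1 × C: 3 H
  1 × C: no H
  1 × N: 2 H
  1 × N: no H
  1 × N (charge +1): no H
  1 × O (charge -1): no H
  Total hydrogens = 15.
Molecular formula: C8H15N3O3

C8H15N3O3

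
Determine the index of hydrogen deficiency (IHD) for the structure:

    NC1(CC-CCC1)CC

Molecular formula from the SMILES: C8H17N.
DoU = (2C + 2 + N − H − X)/2 = (2·8 + 2 + 1 − 17 − 0)/2 = 2/2 = 1.
(Structurally: 1 ring(s) + 0 π bond(s) = 1.)

1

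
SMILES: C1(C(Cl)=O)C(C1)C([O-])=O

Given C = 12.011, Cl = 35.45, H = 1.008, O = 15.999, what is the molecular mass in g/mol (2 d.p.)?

147.53

Molecular formula: C5H4ClO3-.
M = 5×12.011 + 1×35.45 + 4×1.008 + 3×15.999 = 147.53 g/mol.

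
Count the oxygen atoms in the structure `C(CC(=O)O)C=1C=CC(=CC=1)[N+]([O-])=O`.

4

The symbol for oxygen appears 4 times in the SMILES.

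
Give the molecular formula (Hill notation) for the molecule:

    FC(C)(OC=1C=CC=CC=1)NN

Heavy atoms from the SMILES: 8 C, 1 F, 2 N, 1 O.
Implicit hydrogens by atom environment:
  5 × C (aromatic): 1 H each → 5
  1 × C: 3 H
  1 × C (aromatic): no H
  1 × C: no H
  1 × F: no H
  1 × N: 2 H
  1 × N: 1 H
  1 × O: no H
  Total hydrogens = 11.
Molecular formula: C8H11FN2O

C8H11FN2O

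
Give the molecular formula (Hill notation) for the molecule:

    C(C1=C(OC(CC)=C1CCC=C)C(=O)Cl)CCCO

Heavy atoms from the SMILES: 15 C, 1 Cl, 3 O.
Implicit hydrogens by atom environment:
  8 × C: 2 H each → 16
  4 × C (aromatic): no H
  1 × C: 3 H
  1 × C: 1 H
  1 × C: no H
  1 × Cl: no H
  1 × O: 1 H
  1 × O (aromatic): no H
  1 × O: no H
  Total hydrogens = 21.
Molecular formula: C15H21ClO3

C15H21ClO3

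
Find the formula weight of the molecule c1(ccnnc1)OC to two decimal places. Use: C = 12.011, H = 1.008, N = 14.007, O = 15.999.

Molecular formula: C5H6N2O.
M = 5×12.011 + 6×1.008 + 2×14.007 + 1×15.999 = 110.12 g/mol.

110.12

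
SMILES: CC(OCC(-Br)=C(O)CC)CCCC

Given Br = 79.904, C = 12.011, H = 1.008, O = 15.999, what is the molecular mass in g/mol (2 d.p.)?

265.19

Molecular formula: C11H21BrO2.
M = 1×79.904 + 11×12.011 + 21×1.008 + 2×15.999 = 265.19 g/mol.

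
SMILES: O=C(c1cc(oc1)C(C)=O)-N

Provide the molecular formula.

C7H7NO3

Heavy atoms from the SMILES: 7 C, 1 N, 3 O.
Implicit hydrogens by atom environment:
  2 × C (aromatic): 1 H each → 2
  2 × C (aromatic): no H
  2 × C: no H
  2 × O: no H
  1 × C: 3 H
  1 × N: 2 H
  1 × O (aromatic): no H
  Total hydrogens = 7.
Molecular formula: C7H7NO3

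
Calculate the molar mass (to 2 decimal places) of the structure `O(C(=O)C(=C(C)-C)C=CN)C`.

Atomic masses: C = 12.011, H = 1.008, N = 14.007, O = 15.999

Molecular formula: C8H13NO2.
M = 8×12.011 + 13×1.008 + 1×14.007 + 2×15.999 = 155.20 g/mol.

155.20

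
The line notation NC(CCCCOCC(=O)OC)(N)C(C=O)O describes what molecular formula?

C10H20N2O5

Heavy atoms from the SMILES: 10 C, 2 N, 5 O.
Implicit hydrogens by atom environment:
  5 × C: 2 H each → 10
  4 × O: no H
  2 × C: 1 H each → 2
  2 × C: no H
  2 × N: 2 H each → 4
  1 × C: 3 H
  1 × O: 1 H
  Total hydrogens = 20.
Molecular formula: C10H20N2O5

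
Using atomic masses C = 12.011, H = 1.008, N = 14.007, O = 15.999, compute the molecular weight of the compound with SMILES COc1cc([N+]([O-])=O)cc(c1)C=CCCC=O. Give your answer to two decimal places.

235.24

Molecular formula: C12H13NO4.
M = 12×12.011 + 13×1.008 + 1×14.007 + 4×15.999 = 235.24 g/mol.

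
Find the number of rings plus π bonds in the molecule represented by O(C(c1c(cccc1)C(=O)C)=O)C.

6

Molecular formula from the SMILES: C10H10O3.
DoU = (2C + 2 + N − H − X)/2 = (2·10 + 2 + 0 − 10 − 0)/2 = 12/2 = 6.
(Structurally: 1 ring(s) + 5 π bond(s) = 6.)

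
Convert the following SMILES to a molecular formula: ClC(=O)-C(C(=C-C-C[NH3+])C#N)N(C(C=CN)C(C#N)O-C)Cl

Heavy atoms from the SMILES: 13 C, 2 Cl, 5 N, 2 O.
Implicit hydrogens by atom environment:
  6 × C: 1 H each → 6
  4 × C: no H
  3 × N: no H
  2 × C: 2 H each → 4
  2 × Cl: no H
  2 × O: no H
  1 × C: 3 H
  1 × N (charge +1): 3 H
  1 × N: 2 H
  Total hydrogens = 18.
Net charge +1.
Molecular formula: C13H18Cl2N5O2+

C13H18Cl2N5O2+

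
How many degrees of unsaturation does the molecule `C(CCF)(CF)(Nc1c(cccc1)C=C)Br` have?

5

Molecular formula from the SMILES: C12H14BrF2N.
DoU = (2C + 2 + N − H − X)/2 = (2·12 + 2 + 1 − 14 − 3)/2 = 10/2 = 5.
(Structurally: 1 ring(s) + 4 π bond(s) = 5.)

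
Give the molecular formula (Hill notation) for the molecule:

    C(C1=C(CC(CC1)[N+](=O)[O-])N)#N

Heavy atoms from the SMILES: 7 C, 3 N, 2 O.
Implicit hydrogens by atom environment:
  3 × C: 2 H each → 6
  3 × C: no H
  1 × C: 1 H
  1 × N: 2 H
  1 × N: no H
  1 × N (charge +1): no H
  1 × O: no H
  1 × O (charge -1): no H
  Total hydrogens = 9.
Molecular formula: C7H9N3O2

C7H9N3O2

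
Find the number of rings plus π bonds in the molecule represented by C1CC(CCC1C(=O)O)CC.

Molecular formula from the SMILES: C9H16O2.
DoU = (2C + 2 + N − H − X)/2 = (2·9 + 2 + 0 − 16 − 0)/2 = 4/2 = 2.
(Structurally: 1 ring(s) + 1 π bond(s) = 2.)

2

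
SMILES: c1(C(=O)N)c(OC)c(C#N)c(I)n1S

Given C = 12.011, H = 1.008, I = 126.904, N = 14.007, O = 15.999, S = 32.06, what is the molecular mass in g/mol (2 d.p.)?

323.11

Molecular formula: C7H6IN3O2S.
M = 7×12.011 + 6×1.008 + 1×126.904 + 3×14.007 + 2×15.999 + 1×32.06 = 323.11 g/mol.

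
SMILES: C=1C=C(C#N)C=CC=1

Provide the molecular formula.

Heavy atoms from the SMILES: 7 C, 1 N.
Implicit hydrogens by atom environment:
  5 × C (aromatic): 1 H each → 5
  1 × C (aromatic): no H
  1 × C: no H
  1 × N: no H
  Total hydrogens = 5.
Molecular formula: C7H5N

C7H5N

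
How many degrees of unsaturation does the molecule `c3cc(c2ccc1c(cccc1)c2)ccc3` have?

11

Molecular formula from the SMILES: C16H12.
DoU = (2C + 2 + N − H − X)/2 = (2·16 + 2 + 0 − 12 − 0)/2 = 22/2 = 11.
(Structurally: 3 ring(s) + 8 π bond(s) = 11.)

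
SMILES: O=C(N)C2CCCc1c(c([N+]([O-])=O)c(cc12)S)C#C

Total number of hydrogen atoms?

12

Hydrogens are implicit in SMILES; fill each atom to its normal valence:
  5 × C (aromatic): no H
  3 × C: 2 H each → 6
  2 × C: 1 H each → 2
  2 × C: no H
  2 × O: no H
  1 × C (aromatic): 1 H
  1 × N: 2 H
  1 × N (charge +1): no H
  1 × O (charge -1): no H
  1 × S: 1 H
  Total hydrogens = 12.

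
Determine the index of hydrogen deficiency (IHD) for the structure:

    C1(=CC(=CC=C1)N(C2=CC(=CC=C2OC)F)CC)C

Molecular formula from the SMILES: C16H18FNO.
DoU = (2C + 2 + N − H − X)/2 = (2·16 + 2 + 1 − 18 − 1)/2 = 16/2 = 8.
(Structurally: 2 ring(s) + 6 π bond(s) = 8.)

8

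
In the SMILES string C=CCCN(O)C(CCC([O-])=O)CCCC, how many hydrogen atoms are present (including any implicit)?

22

Hydrogens are implicit in SMILES; fill each atom to its normal valence:
  8 × C: 2 H each → 16
  2 × C: 1 H each → 2
  1 × C: 3 H
  1 × C: no H
  1 × N: no H
  1 × O: 1 H
  1 × O: no H
  1 × O (charge -1): no H
  Total hydrogens = 22.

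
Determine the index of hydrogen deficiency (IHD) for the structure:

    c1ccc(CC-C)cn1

Molecular formula from the SMILES: C8H11N.
DoU = (2C + 2 + N − H − X)/2 = (2·8 + 2 + 1 − 11 − 0)/2 = 8/2 = 4.
(Structurally: 1 ring(s) + 3 π bond(s) = 4.)

4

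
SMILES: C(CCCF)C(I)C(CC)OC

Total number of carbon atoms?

9

The symbol for carbon appears 9 times in the SMILES.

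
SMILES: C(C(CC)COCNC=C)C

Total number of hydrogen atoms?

Hydrogens are implicit in SMILES; fill each atom to its normal valence:
  5 × C: 2 H each → 10
  2 × C: 3 H each → 6
  2 × C: 1 H each → 2
  1 × N: 1 H
  1 × O: no H
  Total hydrogens = 19.

19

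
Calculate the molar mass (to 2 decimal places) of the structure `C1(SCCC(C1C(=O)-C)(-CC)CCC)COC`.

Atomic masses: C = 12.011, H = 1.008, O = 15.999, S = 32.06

Molecular formula: C14H26O2S.
M = 14×12.011 + 26×1.008 + 2×15.999 + 1×32.06 = 258.42 g/mol.

258.42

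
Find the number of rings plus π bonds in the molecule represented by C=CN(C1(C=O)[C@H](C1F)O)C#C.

Molecular formula from the SMILES: C8H8FNO2.
DoU = (2C + 2 + N − H − X)/2 = (2·8 + 2 + 1 − 8 − 1)/2 = 10/2 = 5.
(Structurally: 1 ring(s) + 4 π bond(s) = 5.)

5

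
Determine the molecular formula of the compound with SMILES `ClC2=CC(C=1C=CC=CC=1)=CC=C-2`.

Heavy atoms from the SMILES: 12 C, 1 Cl.
Implicit hydrogens by atom environment:
  9 × C (aromatic): 1 H each → 9
  3 × C (aromatic): no H
  1 × Cl: no H
  Total hydrogens = 9.
Molecular formula: C12H9Cl

C12H9Cl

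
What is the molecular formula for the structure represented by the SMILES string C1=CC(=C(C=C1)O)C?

C7H8O

Heavy atoms from the SMILES: 7 C, 1 O.
Implicit hydrogens by atom environment:
  4 × C (aromatic): 1 H each → 4
  2 × C (aromatic): no H
  1 × C: 3 H
  1 × O: 1 H
  Total hydrogens = 8.
Molecular formula: C7H8O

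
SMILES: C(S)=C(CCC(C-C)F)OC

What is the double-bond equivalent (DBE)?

Molecular formula from the SMILES: C8H15FOS.
DoU = (2C + 2 + N − H − X)/2 = (2·8 + 2 + 0 − 15 − 1)/2 = 2/2 = 1.
(Structurally: 0 ring(s) + 1 π bond(s) = 1.)

1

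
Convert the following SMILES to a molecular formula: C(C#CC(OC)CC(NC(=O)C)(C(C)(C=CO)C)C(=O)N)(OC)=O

Heavy atoms from the SMILES: 16 C, 2 N, 6 O.
Implicit hydrogens by atom environment:
  7 × C: no H
  5 × C: 3 H each → 15
  5 × O: no H
  3 × C: 1 H each → 3
  1 × C: 2 H
  1 × N: 2 H
  1 × N: 1 H
  1 × O: 1 H
  Total hydrogens = 24.
Molecular formula: C16H24N2O6

C16H24N2O6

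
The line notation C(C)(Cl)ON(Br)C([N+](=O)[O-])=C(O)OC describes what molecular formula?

C5H8BrClN2O5

Heavy atoms from the SMILES: 1 Br, 5 C, 1 Cl, 2 N, 5 O.
Implicit hydrogens by atom environment:
  3 × O: no H
  2 × C: 3 H each → 6
  2 × C: no H
  1 × Br: no H
  1 × C: 1 H
  1 × Cl: no H
  1 × N: no H
  1 × N (charge +1): no H
  1 × O: 1 H
  1 × O (charge -1): no H
  Total hydrogens = 8.
Molecular formula: C5H8BrClN2O5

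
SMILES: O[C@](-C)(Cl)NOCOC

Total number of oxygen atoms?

The symbol for oxygen appears 3 times in the SMILES.

3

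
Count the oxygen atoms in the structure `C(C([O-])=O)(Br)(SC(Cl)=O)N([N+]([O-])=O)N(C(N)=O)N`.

6

The symbol for oxygen appears 6 times in the SMILES.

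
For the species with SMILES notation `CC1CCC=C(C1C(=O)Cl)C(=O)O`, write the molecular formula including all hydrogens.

Heavy atoms from the SMILES: 9 C, 1 Cl, 3 O.
Implicit hydrogens by atom environment:
  3 × C: 1 H each → 3
  3 × C: no H
  2 × C: 2 H each → 4
  2 × O: no H
  1 × C: 3 H
  1 × Cl: no H
  1 × O: 1 H
  Total hydrogens = 11.
Molecular formula: C9H11ClO3

C9H11ClO3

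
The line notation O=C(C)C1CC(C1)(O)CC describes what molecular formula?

Heavy atoms from the SMILES: 8 C, 2 O.
Implicit hydrogens by atom environment:
  3 × C: 2 H each → 6
  2 × C: 3 H each → 6
  2 × C: no H
  1 × C: 1 H
  1 × O: 1 H
  1 × O: no H
  Total hydrogens = 14.
Molecular formula: C8H14O2

C8H14O2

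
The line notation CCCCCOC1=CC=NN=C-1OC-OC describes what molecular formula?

Heavy atoms from the SMILES: 11 C, 2 N, 3 O.
Implicit hydrogens by atom environment:
  5 × C: 2 H each → 10
  3 × O: no H
  2 × C: 3 H each → 6
  2 × C (aromatic): 1 H each → 2
  2 × C (aromatic): no H
  2 × N (aromatic): no H
  Total hydrogens = 18.
Molecular formula: C11H18N2O3

C11H18N2O3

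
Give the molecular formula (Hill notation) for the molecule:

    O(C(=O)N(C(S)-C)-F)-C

C4H8FNO2S

Heavy atoms from the SMILES: 4 C, 1 F, 1 N, 2 O, 1 S.
Implicit hydrogens by atom environment:
  2 × C: 3 H each → 6
  2 × O: no H
  1 × C: 1 H
  1 × C: no H
  1 × F: no H
  1 × N: no H
  1 × S: 1 H
  Total hydrogens = 8.
Molecular formula: C4H8FNO2S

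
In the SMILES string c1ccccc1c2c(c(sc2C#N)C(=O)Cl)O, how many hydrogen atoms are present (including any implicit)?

6

Hydrogens are implicit in SMILES; fill each atom to its normal valence:
  5 × C (aromatic): 1 H each → 5
  5 × C (aromatic): no H
  2 × C: no H
  1 × Cl: no H
  1 × N: no H
  1 × O: 1 H
  1 × O: no H
  1 × S (aromatic): no H
  Total hydrogens = 6.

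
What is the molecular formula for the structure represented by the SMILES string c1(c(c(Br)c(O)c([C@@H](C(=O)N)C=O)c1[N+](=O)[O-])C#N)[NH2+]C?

Heavy atoms from the SMILES: 1 Br, 11 C, 4 N, 5 O.
Implicit hydrogens by atom environment:
  6 × C (aromatic): no H
  3 × O: no H
  2 × C: 1 H each → 2
  2 × C: no H
  1 × Br: no H
  1 × C: 3 H
  1 × N (charge +1): 2 H
  1 × N: 2 H
  1 × N: no H
  1 × N (charge +1): no H
  1 × O: 1 H
  1 × O (charge -1): no H
  Total hydrogens = 10.
Net charge +1.
Molecular formula: C11H10BrN4O5+

C11H10BrN4O5+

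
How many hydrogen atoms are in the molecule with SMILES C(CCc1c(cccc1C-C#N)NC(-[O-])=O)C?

Hydrogens are implicit in SMILES; fill each atom to its normal valence:
  4 × C: 2 H each → 8
  3 × C (aromatic): 1 H each → 3
  3 × C (aromatic): no H
  2 × C: no H
  1 × C: 3 H
  1 × N: 1 H
  1 × N: no H
  1 × O: no H
  1 × O (charge -1): no H
  Total hydrogens = 15.

15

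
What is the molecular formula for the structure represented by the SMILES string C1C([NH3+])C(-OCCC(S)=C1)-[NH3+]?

[C7H16N2OS]2+

Heavy atoms from the SMILES: 7 C, 2 N, 1 O, 1 S.
Implicit hydrogens by atom environment:
  3 × C: 2 H each → 6
  3 × C: 1 H each → 3
  2 × N (charge +1): 3 H each → 6
  1 × C: no H
  1 × O: no H
  1 × S: 1 H
  Total hydrogens = 16.
Net charge +2.
Molecular formula: [C7H16N2OS]2+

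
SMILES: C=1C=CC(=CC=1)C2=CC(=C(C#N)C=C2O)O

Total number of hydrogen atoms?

9

Hydrogens are implicit in SMILES; fill each atom to its normal valence:
  7 × C (aromatic): 1 H each → 7
  5 × C (aromatic): no H
  2 × O: 1 H each → 2
  1 × C: no H
  1 × N: no H
  Total hydrogens = 9.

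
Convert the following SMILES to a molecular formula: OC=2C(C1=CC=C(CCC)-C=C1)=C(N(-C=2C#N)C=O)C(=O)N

C16H15N3O3

Heavy atoms from the SMILES: 16 C, 3 N, 3 O.
Implicit hydrogens by atom environment:
  6 × C (aromatic): no H
  4 × C (aromatic): 1 H each → 4
  2 × C: 2 H each → 4
  2 × C: no H
  2 × O: no H
  1 × C: 3 H
  1 × C: 1 H
  1 × N: 2 H
  1 × N (aromatic): no H
  1 × N: no H
  1 × O: 1 H
  Total hydrogens = 15.
Molecular formula: C16H15N3O3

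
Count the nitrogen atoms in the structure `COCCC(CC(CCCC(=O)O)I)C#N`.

1

The symbol for nitrogen appears 1 time in the SMILES.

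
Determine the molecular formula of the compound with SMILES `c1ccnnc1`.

C4H4N2

Heavy atoms from the SMILES: 4 C, 2 N.
Implicit hydrogens by atom environment:
  4 × C (aromatic): 1 H each → 4
  2 × N (aromatic): no H
  Total hydrogens = 4.
Molecular formula: C4H4N2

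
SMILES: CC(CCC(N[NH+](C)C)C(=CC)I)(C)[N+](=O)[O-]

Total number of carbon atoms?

The symbol for carbon appears 11 times in the SMILES.

11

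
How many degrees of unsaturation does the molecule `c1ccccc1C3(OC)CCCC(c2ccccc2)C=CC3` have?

Molecular formula from the SMILES: C21H24O.
DoU = (2C + 2 + N − H − X)/2 = (2·21 + 2 + 0 − 24 − 0)/2 = 20/2 = 10.
(Structurally: 3 ring(s) + 7 π bond(s) = 10.)

10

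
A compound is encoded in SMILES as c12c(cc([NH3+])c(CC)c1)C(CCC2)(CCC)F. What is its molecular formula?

C15H23FN+

Heavy atoms from the SMILES: 15 C, 1 F, 1 N.
Implicit hydrogens by atom environment:
  6 × C: 2 H each → 12
  4 × C (aromatic): no H
  2 × C: 3 H each → 6
  2 × C (aromatic): 1 H each → 2
  1 × C: no H
  1 × F: no H
  1 × N (charge +1): 3 H
  Total hydrogens = 23.
Net charge +1.
Molecular formula: C15H23FN+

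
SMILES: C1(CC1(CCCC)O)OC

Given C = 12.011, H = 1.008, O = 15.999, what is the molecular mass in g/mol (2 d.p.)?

Molecular formula: C8H16O2.
M = 8×12.011 + 16×1.008 + 2×15.999 = 144.21 g/mol.

144.21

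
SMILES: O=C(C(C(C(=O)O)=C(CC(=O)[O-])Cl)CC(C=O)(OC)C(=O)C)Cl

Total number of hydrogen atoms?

13

Hydrogens are implicit in SMILES; fill each atom to its normal valence:
  7 × C: no H
  6 × O: no H
  2 × C: 3 H each → 6
  2 × C: 2 H each → 4
  2 × C: 1 H each → 2
  2 × Cl: no H
  1 × O: 1 H
  1 × O (charge -1): no H
  Total hydrogens = 13.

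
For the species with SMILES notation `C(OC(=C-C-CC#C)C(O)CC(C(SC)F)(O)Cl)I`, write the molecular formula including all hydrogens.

C12H17ClFIO3S

Heavy atoms from the SMILES: 12 C, 1 Cl, 1 F, 1 I, 3 O, 1 S.
Implicit hydrogens by atom environment:
  4 × C: 2 H each → 8
  4 × C: 1 H each → 4
  3 × C: no H
  2 × O: 1 H each → 2
  1 × C: 3 H
  1 × Cl: no H
  1 × F: no H
  1 × I: no H
  1 × O: no H
  1 × S: no H
  Total hydrogens = 17.
Molecular formula: C12H17ClFIO3S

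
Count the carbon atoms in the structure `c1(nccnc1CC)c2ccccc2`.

The symbol for carbon appears 12 times in the SMILES. Lowercase c denotes aromatic carbon and counts toward C.

12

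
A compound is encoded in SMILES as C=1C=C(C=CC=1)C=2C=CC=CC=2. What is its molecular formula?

C12H10

Heavy atoms from the SMILES: 12 C.
Implicit hydrogens by atom environment:
  10 × C (aromatic): 1 H each → 10
  2 × C (aromatic): no H
  Total hydrogens = 10.
Molecular formula: C12H10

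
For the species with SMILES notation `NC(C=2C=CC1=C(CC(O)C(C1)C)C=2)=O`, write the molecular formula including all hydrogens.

C12H15NO2

Heavy atoms from the SMILES: 12 C, 1 N, 2 O.
Implicit hydrogens by atom environment:
  3 × C (aromatic): 1 H each → 3
  3 × C (aromatic): no H
  2 × C: 2 H each → 4
  2 × C: 1 H each → 2
  1 × C: 3 H
  1 × C: no H
  1 × N: 2 H
  1 × O: 1 H
  1 × O: no H
  Total hydrogens = 15.
Molecular formula: C12H15NO2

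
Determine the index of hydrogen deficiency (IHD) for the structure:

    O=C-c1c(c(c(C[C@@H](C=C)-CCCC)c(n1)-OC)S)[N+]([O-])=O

Molecular formula from the SMILES: C15H20N2O4S.
DoU = (2C + 2 + N − H − X)/2 = (2·15 + 2 + 2 − 20 − 0)/2 = 14/2 = 7.
(Structurally: 1 ring(s) + 6 π bond(s) = 7.)

7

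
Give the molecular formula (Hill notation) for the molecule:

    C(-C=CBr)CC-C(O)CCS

Heavy atoms from the SMILES: 1 Br, 8 C, 1 O, 1 S.
Implicit hydrogens by atom environment:
  5 × C: 2 H each → 10
  3 × C: 1 H each → 3
  1 × Br: no H
  1 × O: 1 H
  1 × S: 1 H
  Total hydrogens = 15.
Molecular formula: C8H15BrOS

C8H15BrOS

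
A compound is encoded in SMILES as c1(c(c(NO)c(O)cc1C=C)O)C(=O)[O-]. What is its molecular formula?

C9H8NO5-

Heavy atoms from the SMILES: 9 C, 1 N, 5 O.
Implicit hydrogens by atom environment:
  5 × C (aromatic): no H
  3 × O: 1 H each → 3
  1 × C: 2 H
  1 × C (aromatic): 1 H
  1 × C: 1 H
  1 × C: no H
  1 × N: 1 H
  1 × O: no H
  1 × O (charge -1): no H
  Total hydrogens = 8.
Net charge -1.
Molecular formula: C9H8NO5-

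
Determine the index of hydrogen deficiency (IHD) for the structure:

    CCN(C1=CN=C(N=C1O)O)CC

Molecular formula from the SMILES: C8H13N3O2.
DoU = (2C + 2 + N − H − X)/2 = (2·8 + 2 + 3 − 13 − 0)/2 = 8/2 = 4.
(Structurally: 1 ring(s) + 3 π bond(s) = 4.)

4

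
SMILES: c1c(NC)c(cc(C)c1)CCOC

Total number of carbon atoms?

The symbol for carbon appears 11 times in the SMILES. Lowercase c denotes aromatic carbon and counts toward C.

11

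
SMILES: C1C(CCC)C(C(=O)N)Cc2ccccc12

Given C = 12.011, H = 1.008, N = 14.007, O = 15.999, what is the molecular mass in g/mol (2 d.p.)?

Molecular formula: C14H19NO.
M = 14×12.011 + 19×1.008 + 1×14.007 + 1×15.999 = 217.31 g/mol.

217.31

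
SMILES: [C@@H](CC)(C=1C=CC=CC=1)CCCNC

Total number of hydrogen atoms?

21

Hydrogens are implicit in SMILES; fill each atom to its normal valence:
  5 × C (aromatic): 1 H each → 5
  4 × C: 2 H each → 8
  2 × C: 3 H each → 6
  1 × C: 1 H
  1 × C (aromatic): no H
  1 × N: 1 H
  Total hydrogens = 21.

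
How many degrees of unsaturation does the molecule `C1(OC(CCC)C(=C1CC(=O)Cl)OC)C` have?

Molecular formula from the SMILES: C11H17ClO3.
DoU = (2C + 2 + N − H − X)/2 = (2·11 + 2 + 0 − 17 − 1)/2 = 6/2 = 3.
(Structurally: 1 ring(s) + 2 π bond(s) = 3.)

3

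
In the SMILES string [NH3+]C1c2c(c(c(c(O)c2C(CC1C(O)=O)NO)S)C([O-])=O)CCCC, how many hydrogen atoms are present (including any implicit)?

22

Hydrogens are implicit in SMILES; fill each atom to its normal valence:
  6 × C (aromatic): no H
  4 × C: 2 H each → 8
  3 × C: 1 H each → 3
  3 × O: 1 H each → 3
  2 × C: no H
  2 × O: no H
  1 × C: 3 H
  1 × N (charge +1): 3 H
  1 × N: 1 H
  1 × O (charge -1): no H
  1 × S: 1 H
  Total hydrogens = 22.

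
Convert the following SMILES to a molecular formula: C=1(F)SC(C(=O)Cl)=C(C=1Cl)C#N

Heavy atoms from the SMILES: 6 C, 2 Cl, 1 F, 1 N, 1 O, 1 S.
Implicit hydrogens by atom environment:
  4 × C (aromatic): no H
  2 × C: no H
  2 × Cl: no H
  1 × F: no H
  1 × N: no H
  1 × O: no H
  1 × S (aromatic): no H
  Total hydrogens = 0.
Molecular formula: C6Cl2FNOS

C6Cl2FNOS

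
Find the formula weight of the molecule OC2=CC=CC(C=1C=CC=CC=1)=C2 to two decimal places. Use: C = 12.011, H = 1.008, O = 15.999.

Molecular formula: C12H10O.
M = 12×12.011 + 10×1.008 + 1×15.999 = 170.21 g/mol.

170.21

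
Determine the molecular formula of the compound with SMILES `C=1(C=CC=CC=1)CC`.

Heavy atoms from the SMILES: 8 C.
Implicit hydrogens by atom environment:
  5 × C (aromatic): 1 H each → 5
  1 × C: 3 H
  1 × C: 2 H
  1 × C (aromatic): no H
  Total hydrogens = 10.
Molecular formula: C8H10

C8H10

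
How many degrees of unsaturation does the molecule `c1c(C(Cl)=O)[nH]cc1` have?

Molecular formula from the SMILES: C5H4ClNO.
DoU = (2C + 2 + N − H − X)/2 = (2·5 + 2 + 1 − 4 − 1)/2 = 8/2 = 4.
(Structurally: 1 ring(s) + 3 π bond(s) = 4.)

4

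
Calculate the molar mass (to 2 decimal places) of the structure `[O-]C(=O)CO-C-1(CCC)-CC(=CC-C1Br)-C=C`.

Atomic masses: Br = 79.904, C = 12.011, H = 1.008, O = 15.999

Molecular formula: C13H18BrO3-.
M = 1×79.904 + 13×12.011 + 18×1.008 + 3×15.999 = 302.19 g/mol.

302.19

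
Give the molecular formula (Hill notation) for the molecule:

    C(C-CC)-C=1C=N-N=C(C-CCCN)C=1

Heavy atoms from the SMILES: 12 C, 3 N.
Implicit hydrogens by atom environment:
  7 × C: 2 H each → 14
  2 × C (aromatic): 1 H each → 2
  2 × C (aromatic): no H
  2 × N (aromatic): no H
  1 × C: 3 H
  1 × N: 2 H
  Total hydrogens = 21.
Molecular formula: C12H21N3

C12H21N3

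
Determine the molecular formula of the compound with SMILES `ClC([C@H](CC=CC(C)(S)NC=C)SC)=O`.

Heavy atoms from the SMILES: 10 C, 1 Cl, 1 N, 1 O, 2 S.
Implicit hydrogens by atom environment:
  4 × C: 1 H each → 4
  2 × C: 3 H each → 6
  2 × C: 2 H each → 4
  2 × C: no H
  1 × Cl: no H
  1 × N: 1 H
  1 × O: no H
  1 × S: 1 H
  1 × S: no H
  Total hydrogens = 16.
Molecular formula: C10H16ClNOS2

C10H16ClNOS2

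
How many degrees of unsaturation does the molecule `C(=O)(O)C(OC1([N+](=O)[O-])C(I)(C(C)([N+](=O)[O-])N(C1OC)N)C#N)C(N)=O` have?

7

Molecular formula from the SMILES: C10H13IN6O9.
DoU = (2C + 2 + N − H − X)/2 = (2·10 + 2 + 6 − 13 − 1)/2 = 14/2 = 7.
(Structurally: 1 ring(s) + 6 π bond(s) = 7.)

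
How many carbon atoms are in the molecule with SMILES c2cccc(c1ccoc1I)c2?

10

The symbol for carbon appears 10 times in the SMILES. Lowercase c denotes aromatic carbon and counts toward C.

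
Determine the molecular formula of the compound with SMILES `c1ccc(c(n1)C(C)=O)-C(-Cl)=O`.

C8H6ClNO2

Heavy atoms from the SMILES: 8 C, 1 Cl, 1 N, 2 O.
Implicit hydrogens by atom environment:
  3 × C (aromatic): 1 H each → 3
  2 × C (aromatic): no H
  2 × C: no H
  2 × O: no H
  1 × C: 3 H
  1 × Cl: no H
  1 × N (aromatic): no H
  Total hydrogens = 6.
Molecular formula: C8H6ClNO2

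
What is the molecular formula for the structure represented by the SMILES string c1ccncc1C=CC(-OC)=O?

Heavy atoms from the SMILES: 9 C, 1 N, 2 O.
Implicit hydrogens by atom environment:
  4 × C (aromatic): 1 H each → 4
  2 × C: 1 H each → 2
  2 × O: no H
  1 × C: 3 H
  1 × C (aromatic): no H
  1 × C: no H
  1 × N (aromatic): no H
  Total hydrogens = 9.
Molecular formula: C9H9NO2

C9H9NO2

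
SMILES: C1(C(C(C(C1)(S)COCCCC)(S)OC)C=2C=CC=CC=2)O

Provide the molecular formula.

Heavy atoms from the SMILES: 17 C, 3 O, 2 S.
Implicit hydrogens by atom environment:
  5 × C: 2 H each → 10
  5 × C (aromatic): 1 H each → 5
  2 × C: 3 H each → 6
  2 × C: 1 H each → 2
  2 × C: no H
  2 × O: no H
  2 × S: 1 H each → 2
  1 × C (aromatic): no H
  1 × O: 1 H
  Total hydrogens = 26.
Molecular formula: C17H26O3S2

C17H26O3S2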